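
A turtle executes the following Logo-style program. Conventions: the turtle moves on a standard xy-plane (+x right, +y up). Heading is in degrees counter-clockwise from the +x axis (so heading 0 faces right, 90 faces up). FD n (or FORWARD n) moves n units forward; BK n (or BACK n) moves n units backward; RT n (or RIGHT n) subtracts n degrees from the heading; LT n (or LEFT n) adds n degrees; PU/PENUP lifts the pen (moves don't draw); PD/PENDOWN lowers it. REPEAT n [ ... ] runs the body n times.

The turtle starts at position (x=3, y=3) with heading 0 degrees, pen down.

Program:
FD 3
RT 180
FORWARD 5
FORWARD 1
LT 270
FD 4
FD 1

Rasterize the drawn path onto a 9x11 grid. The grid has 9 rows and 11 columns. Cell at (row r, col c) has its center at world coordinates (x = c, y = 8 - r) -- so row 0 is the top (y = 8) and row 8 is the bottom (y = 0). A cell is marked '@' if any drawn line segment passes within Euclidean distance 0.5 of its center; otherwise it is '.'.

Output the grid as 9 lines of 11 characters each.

Segment 0: (3,3) -> (6,3)
Segment 1: (6,3) -> (1,3)
Segment 2: (1,3) -> (0,3)
Segment 3: (0,3) -> (0,7)
Segment 4: (0,7) -> (0,8)

Answer: @..........
@..........
@..........
@..........
@..........
@@@@@@@....
...........
...........
...........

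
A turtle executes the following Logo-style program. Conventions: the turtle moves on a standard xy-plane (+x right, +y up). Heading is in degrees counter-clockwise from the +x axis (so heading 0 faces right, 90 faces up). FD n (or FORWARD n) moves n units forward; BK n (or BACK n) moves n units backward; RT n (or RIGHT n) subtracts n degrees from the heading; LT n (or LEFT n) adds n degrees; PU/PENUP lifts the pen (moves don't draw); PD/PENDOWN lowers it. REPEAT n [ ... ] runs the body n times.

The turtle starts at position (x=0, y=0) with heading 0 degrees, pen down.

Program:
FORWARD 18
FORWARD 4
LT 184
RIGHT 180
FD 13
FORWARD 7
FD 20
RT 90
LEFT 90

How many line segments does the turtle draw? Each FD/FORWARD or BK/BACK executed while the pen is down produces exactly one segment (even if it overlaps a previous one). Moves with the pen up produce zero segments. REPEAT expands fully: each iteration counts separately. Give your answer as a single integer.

Answer: 5

Derivation:
Executing turtle program step by step:
Start: pos=(0,0), heading=0, pen down
FD 18: (0,0) -> (18,0) [heading=0, draw]
FD 4: (18,0) -> (22,0) [heading=0, draw]
LT 184: heading 0 -> 184
RT 180: heading 184 -> 4
FD 13: (22,0) -> (34.968,0.907) [heading=4, draw]
FD 7: (34.968,0.907) -> (41.951,1.395) [heading=4, draw]
FD 20: (41.951,1.395) -> (61.903,2.79) [heading=4, draw]
RT 90: heading 4 -> 274
LT 90: heading 274 -> 4
Final: pos=(61.903,2.79), heading=4, 5 segment(s) drawn
Segments drawn: 5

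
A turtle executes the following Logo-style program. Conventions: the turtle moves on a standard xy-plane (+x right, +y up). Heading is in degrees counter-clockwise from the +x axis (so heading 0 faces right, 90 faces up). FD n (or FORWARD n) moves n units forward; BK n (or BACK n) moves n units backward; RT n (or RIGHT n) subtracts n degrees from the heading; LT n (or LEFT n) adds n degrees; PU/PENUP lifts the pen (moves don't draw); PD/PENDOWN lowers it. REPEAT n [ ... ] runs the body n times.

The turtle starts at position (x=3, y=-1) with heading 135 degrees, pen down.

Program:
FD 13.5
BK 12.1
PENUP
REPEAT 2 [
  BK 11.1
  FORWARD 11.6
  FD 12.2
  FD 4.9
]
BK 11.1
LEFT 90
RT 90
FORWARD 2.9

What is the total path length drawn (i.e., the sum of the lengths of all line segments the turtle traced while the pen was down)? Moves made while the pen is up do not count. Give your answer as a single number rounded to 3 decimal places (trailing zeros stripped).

Executing turtle program step by step:
Start: pos=(3,-1), heading=135, pen down
FD 13.5: (3,-1) -> (-6.546,8.546) [heading=135, draw]
BK 12.1: (-6.546,8.546) -> (2.01,-0.01) [heading=135, draw]
PU: pen up
REPEAT 2 [
  -- iteration 1/2 --
  BK 11.1: (2.01,-0.01) -> (9.859,-7.859) [heading=135, move]
  FD 11.6: (9.859,-7.859) -> (1.656,0.344) [heading=135, move]
  FD 12.2: (1.656,0.344) -> (-6.97,8.97) [heading=135, move]
  FD 4.9: (-6.97,8.97) -> (-10.435,12.435) [heading=135, move]
  -- iteration 2/2 --
  BK 11.1: (-10.435,12.435) -> (-2.586,4.586) [heading=135, move]
  FD 11.6: (-2.586,4.586) -> (-10.789,12.789) [heading=135, move]
  FD 12.2: (-10.789,12.789) -> (-19.415,21.415) [heading=135, move]
  FD 4.9: (-19.415,21.415) -> (-22.88,24.88) [heading=135, move]
]
BK 11.1: (-22.88,24.88) -> (-15.031,17.031) [heading=135, move]
LT 90: heading 135 -> 225
RT 90: heading 225 -> 135
FD 2.9: (-15.031,17.031) -> (-17.082,19.082) [heading=135, move]
Final: pos=(-17.082,19.082), heading=135, 2 segment(s) drawn

Segment lengths:
  seg 1: (3,-1) -> (-6.546,8.546), length = 13.5
  seg 2: (-6.546,8.546) -> (2.01,-0.01), length = 12.1
Total = 25.6

Answer: 25.6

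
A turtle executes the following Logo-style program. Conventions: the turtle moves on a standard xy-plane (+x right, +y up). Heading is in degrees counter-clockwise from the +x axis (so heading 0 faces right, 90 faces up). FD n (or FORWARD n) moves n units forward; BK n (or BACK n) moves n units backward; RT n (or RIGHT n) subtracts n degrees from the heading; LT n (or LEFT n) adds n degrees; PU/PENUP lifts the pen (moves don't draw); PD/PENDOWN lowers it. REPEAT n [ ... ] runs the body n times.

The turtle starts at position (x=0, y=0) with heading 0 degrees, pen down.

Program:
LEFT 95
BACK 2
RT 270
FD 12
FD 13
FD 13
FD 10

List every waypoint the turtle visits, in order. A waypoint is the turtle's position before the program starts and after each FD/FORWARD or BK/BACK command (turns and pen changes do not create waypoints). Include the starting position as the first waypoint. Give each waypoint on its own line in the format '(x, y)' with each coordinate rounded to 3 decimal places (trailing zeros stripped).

Answer: (0, 0)
(0.174, -1.992)
(-11.78, -3.038)
(-24.731, -4.171)
(-37.681, -5.304)
(-47.643, -6.176)

Derivation:
Executing turtle program step by step:
Start: pos=(0,0), heading=0, pen down
LT 95: heading 0 -> 95
BK 2: (0,0) -> (0.174,-1.992) [heading=95, draw]
RT 270: heading 95 -> 185
FD 12: (0.174,-1.992) -> (-11.78,-3.038) [heading=185, draw]
FD 13: (-11.78,-3.038) -> (-24.731,-4.171) [heading=185, draw]
FD 13: (-24.731,-4.171) -> (-37.681,-5.304) [heading=185, draw]
FD 10: (-37.681,-5.304) -> (-47.643,-6.176) [heading=185, draw]
Final: pos=(-47.643,-6.176), heading=185, 5 segment(s) drawn
Waypoints (6 total):
(0, 0)
(0.174, -1.992)
(-11.78, -3.038)
(-24.731, -4.171)
(-37.681, -5.304)
(-47.643, -6.176)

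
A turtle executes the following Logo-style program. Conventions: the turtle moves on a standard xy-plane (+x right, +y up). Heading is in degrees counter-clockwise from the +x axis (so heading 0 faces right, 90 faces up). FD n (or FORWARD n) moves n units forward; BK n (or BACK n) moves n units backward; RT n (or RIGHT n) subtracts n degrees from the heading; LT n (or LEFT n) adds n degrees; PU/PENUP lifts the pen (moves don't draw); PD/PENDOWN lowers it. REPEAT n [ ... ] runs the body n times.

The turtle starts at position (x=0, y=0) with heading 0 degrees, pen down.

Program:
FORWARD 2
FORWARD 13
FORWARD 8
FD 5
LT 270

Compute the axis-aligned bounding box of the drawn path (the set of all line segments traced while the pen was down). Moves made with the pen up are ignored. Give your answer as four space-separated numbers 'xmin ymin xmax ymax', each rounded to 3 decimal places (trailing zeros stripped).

Executing turtle program step by step:
Start: pos=(0,0), heading=0, pen down
FD 2: (0,0) -> (2,0) [heading=0, draw]
FD 13: (2,0) -> (15,0) [heading=0, draw]
FD 8: (15,0) -> (23,0) [heading=0, draw]
FD 5: (23,0) -> (28,0) [heading=0, draw]
LT 270: heading 0 -> 270
Final: pos=(28,0), heading=270, 4 segment(s) drawn

Segment endpoints: x in {0, 2, 15, 23, 28}, y in {0}
xmin=0, ymin=0, xmax=28, ymax=0

Answer: 0 0 28 0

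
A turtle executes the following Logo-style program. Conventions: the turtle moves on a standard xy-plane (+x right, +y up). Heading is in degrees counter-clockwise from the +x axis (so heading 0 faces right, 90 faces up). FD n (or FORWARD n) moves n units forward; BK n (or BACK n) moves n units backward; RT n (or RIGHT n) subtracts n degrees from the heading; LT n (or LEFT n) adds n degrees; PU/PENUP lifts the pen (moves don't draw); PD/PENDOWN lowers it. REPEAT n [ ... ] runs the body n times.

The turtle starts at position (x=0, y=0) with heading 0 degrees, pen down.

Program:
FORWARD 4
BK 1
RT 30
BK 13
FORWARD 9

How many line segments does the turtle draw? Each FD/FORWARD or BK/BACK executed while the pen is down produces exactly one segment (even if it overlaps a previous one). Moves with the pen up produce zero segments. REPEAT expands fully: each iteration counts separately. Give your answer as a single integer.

Executing turtle program step by step:
Start: pos=(0,0), heading=0, pen down
FD 4: (0,0) -> (4,0) [heading=0, draw]
BK 1: (4,0) -> (3,0) [heading=0, draw]
RT 30: heading 0 -> 330
BK 13: (3,0) -> (-8.258,6.5) [heading=330, draw]
FD 9: (-8.258,6.5) -> (-0.464,2) [heading=330, draw]
Final: pos=(-0.464,2), heading=330, 4 segment(s) drawn
Segments drawn: 4

Answer: 4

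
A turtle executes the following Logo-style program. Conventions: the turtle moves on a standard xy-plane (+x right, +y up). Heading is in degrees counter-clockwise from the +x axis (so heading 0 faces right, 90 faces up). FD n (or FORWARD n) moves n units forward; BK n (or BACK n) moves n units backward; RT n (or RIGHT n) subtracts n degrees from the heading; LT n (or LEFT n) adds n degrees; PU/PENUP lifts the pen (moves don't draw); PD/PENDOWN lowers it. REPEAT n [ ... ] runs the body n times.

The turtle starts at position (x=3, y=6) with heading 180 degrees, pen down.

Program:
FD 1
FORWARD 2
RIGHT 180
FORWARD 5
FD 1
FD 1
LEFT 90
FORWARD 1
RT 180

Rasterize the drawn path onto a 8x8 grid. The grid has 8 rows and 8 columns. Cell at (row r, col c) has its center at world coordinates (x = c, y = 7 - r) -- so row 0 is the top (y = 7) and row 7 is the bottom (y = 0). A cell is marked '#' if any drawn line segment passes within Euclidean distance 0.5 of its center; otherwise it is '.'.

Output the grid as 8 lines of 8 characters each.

Segment 0: (3,6) -> (2,6)
Segment 1: (2,6) -> (0,6)
Segment 2: (0,6) -> (5,6)
Segment 3: (5,6) -> (6,6)
Segment 4: (6,6) -> (7,6)
Segment 5: (7,6) -> (7,7)

Answer: .......#
########
........
........
........
........
........
........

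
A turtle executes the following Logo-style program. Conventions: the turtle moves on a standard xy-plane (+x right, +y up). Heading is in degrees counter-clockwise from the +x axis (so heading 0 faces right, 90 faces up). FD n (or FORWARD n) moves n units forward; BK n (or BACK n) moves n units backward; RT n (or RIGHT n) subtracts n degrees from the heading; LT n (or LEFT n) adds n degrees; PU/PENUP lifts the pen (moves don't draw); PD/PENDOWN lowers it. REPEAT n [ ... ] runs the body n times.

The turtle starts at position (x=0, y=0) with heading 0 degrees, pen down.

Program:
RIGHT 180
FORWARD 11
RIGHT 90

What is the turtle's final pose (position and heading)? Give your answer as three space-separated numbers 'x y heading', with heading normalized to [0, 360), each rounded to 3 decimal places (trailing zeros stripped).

Answer: -11 0 90

Derivation:
Executing turtle program step by step:
Start: pos=(0,0), heading=0, pen down
RT 180: heading 0 -> 180
FD 11: (0,0) -> (-11,0) [heading=180, draw]
RT 90: heading 180 -> 90
Final: pos=(-11,0), heading=90, 1 segment(s) drawn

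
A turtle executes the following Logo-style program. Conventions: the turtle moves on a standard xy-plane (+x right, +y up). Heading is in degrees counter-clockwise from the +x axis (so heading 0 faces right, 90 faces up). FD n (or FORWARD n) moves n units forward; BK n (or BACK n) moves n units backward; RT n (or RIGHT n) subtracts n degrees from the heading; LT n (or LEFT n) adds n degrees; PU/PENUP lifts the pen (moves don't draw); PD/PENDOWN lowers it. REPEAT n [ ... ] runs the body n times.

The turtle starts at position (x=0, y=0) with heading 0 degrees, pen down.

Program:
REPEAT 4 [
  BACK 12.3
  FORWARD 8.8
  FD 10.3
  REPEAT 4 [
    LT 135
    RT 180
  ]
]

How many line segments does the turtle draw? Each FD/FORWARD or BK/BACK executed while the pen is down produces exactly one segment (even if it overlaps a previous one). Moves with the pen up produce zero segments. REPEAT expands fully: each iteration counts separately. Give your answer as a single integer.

Answer: 12

Derivation:
Executing turtle program step by step:
Start: pos=(0,0), heading=0, pen down
REPEAT 4 [
  -- iteration 1/4 --
  BK 12.3: (0,0) -> (-12.3,0) [heading=0, draw]
  FD 8.8: (-12.3,0) -> (-3.5,0) [heading=0, draw]
  FD 10.3: (-3.5,0) -> (6.8,0) [heading=0, draw]
  REPEAT 4 [
    -- iteration 1/4 --
    LT 135: heading 0 -> 135
    RT 180: heading 135 -> 315
    -- iteration 2/4 --
    LT 135: heading 315 -> 90
    RT 180: heading 90 -> 270
    -- iteration 3/4 --
    LT 135: heading 270 -> 45
    RT 180: heading 45 -> 225
    -- iteration 4/4 --
    LT 135: heading 225 -> 0
    RT 180: heading 0 -> 180
  ]
  -- iteration 2/4 --
  BK 12.3: (6.8,0) -> (19.1,0) [heading=180, draw]
  FD 8.8: (19.1,0) -> (10.3,0) [heading=180, draw]
  FD 10.3: (10.3,0) -> (0,0) [heading=180, draw]
  REPEAT 4 [
    -- iteration 1/4 --
    LT 135: heading 180 -> 315
    RT 180: heading 315 -> 135
    -- iteration 2/4 --
    LT 135: heading 135 -> 270
    RT 180: heading 270 -> 90
    -- iteration 3/4 --
    LT 135: heading 90 -> 225
    RT 180: heading 225 -> 45
    -- iteration 4/4 --
    LT 135: heading 45 -> 180
    RT 180: heading 180 -> 0
  ]
  -- iteration 3/4 --
  BK 12.3: (0,0) -> (-12.3,0) [heading=0, draw]
  FD 8.8: (-12.3,0) -> (-3.5,0) [heading=0, draw]
  FD 10.3: (-3.5,0) -> (6.8,0) [heading=0, draw]
  REPEAT 4 [
    -- iteration 1/4 --
    LT 135: heading 0 -> 135
    RT 180: heading 135 -> 315
    -- iteration 2/4 --
    LT 135: heading 315 -> 90
    RT 180: heading 90 -> 270
    -- iteration 3/4 --
    LT 135: heading 270 -> 45
    RT 180: heading 45 -> 225
    -- iteration 4/4 --
    LT 135: heading 225 -> 0
    RT 180: heading 0 -> 180
  ]
  -- iteration 4/4 --
  BK 12.3: (6.8,0) -> (19.1,0) [heading=180, draw]
  FD 8.8: (19.1,0) -> (10.3,0) [heading=180, draw]
  FD 10.3: (10.3,0) -> (0,0) [heading=180, draw]
  REPEAT 4 [
    -- iteration 1/4 --
    LT 135: heading 180 -> 315
    RT 180: heading 315 -> 135
    -- iteration 2/4 --
    LT 135: heading 135 -> 270
    RT 180: heading 270 -> 90
    -- iteration 3/4 --
    LT 135: heading 90 -> 225
    RT 180: heading 225 -> 45
    -- iteration 4/4 --
    LT 135: heading 45 -> 180
    RT 180: heading 180 -> 0
  ]
]
Final: pos=(0,0), heading=0, 12 segment(s) drawn
Segments drawn: 12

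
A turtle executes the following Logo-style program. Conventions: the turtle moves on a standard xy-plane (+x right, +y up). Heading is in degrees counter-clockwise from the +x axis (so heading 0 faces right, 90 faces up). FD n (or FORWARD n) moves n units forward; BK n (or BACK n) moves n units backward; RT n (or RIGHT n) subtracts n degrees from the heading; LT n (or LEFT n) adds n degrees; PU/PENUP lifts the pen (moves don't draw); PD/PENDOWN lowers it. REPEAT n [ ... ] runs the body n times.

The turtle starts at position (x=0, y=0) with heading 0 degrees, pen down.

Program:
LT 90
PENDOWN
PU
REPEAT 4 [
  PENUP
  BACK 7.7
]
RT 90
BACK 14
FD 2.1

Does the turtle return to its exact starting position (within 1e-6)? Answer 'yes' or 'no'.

Answer: no

Derivation:
Executing turtle program step by step:
Start: pos=(0,0), heading=0, pen down
LT 90: heading 0 -> 90
PD: pen down
PU: pen up
REPEAT 4 [
  -- iteration 1/4 --
  PU: pen up
  BK 7.7: (0,0) -> (0,-7.7) [heading=90, move]
  -- iteration 2/4 --
  PU: pen up
  BK 7.7: (0,-7.7) -> (0,-15.4) [heading=90, move]
  -- iteration 3/4 --
  PU: pen up
  BK 7.7: (0,-15.4) -> (0,-23.1) [heading=90, move]
  -- iteration 4/4 --
  PU: pen up
  BK 7.7: (0,-23.1) -> (0,-30.8) [heading=90, move]
]
RT 90: heading 90 -> 0
BK 14: (0,-30.8) -> (-14,-30.8) [heading=0, move]
FD 2.1: (-14,-30.8) -> (-11.9,-30.8) [heading=0, move]
Final: pos=(-11.9,-30.8), heading=0, 0 segment(s) drawn

Start position: (0, 0)
Final position: (-11.9, -30.8)
Distance = 33.019; >= 1e-6 -> NOT closed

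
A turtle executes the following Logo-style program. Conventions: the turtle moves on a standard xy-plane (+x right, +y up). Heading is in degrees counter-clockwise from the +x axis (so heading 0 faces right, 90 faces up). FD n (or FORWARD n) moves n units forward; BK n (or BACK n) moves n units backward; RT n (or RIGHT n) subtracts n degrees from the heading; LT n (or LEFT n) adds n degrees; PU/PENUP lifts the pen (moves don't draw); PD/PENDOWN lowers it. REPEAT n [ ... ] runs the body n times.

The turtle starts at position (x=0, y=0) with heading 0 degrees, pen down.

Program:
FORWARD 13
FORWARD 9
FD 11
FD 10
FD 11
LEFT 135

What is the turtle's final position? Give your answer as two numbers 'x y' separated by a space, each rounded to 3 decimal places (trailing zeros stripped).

Executing turtle program step by step:
Start: pos=(0,0), heading=0, pen down
FD 13: (0,0) -> (13,0) [heading=0, draw]
FD 9: (13,0) -> (22,0) [heading=0, draw]
FD 11: (22,0) -> (33,0) [heading=0, draw]
FD 10: (33,0) -> (43,0) [heading=0, draw]
FD 11: (43,0) -> (54,0) [heading=0, draw]
LT 135: heading 0 -> 135
Final: pos=(54,0), heading=135, 5 segment(s) drawn

Answer: 54 0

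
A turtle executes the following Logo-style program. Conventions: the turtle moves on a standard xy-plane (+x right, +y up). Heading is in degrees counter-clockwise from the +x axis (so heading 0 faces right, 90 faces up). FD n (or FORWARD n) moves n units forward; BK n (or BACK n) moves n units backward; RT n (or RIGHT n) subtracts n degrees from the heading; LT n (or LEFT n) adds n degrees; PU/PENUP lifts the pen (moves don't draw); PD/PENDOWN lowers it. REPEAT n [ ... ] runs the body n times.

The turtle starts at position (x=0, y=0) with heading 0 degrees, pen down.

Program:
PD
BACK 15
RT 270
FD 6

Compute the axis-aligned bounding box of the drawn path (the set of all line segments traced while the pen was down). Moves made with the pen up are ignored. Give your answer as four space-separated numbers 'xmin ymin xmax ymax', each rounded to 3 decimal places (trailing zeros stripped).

Answer: -15 0 0 6

Derivation:
Executing turtle program step by step:
Start: pos=(0,0), heading=0, pen down
PD: pen down
BK 15: (0,0) -> (-15,0) [heading=0, draw]
RT 270: heading 0 -> 90
FD 6: (-15,0) -> (-15,6) [heading=90, draw]
Final: pos=(-15,6), heading=90, 2 segment(s) drawn

Segment endpoints: x in {-15, -15, 0}, y in {0, 6}
xmin=-15, ymin=0, xmax=0, ymax=6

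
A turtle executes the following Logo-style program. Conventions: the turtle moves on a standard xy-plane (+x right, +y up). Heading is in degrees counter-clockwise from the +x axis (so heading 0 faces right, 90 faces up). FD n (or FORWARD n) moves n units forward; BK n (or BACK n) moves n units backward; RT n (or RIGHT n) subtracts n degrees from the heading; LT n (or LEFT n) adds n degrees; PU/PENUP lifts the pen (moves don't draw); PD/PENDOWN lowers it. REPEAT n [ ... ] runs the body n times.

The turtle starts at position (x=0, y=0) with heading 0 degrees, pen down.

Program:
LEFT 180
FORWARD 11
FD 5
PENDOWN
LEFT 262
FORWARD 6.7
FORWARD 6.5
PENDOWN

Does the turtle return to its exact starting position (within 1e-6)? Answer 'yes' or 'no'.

Answer: no

Derivation:
Executing turtle program step by step:
Start: pos=(0,0), heading=0, pen down
LT 180: heading 0 -> 180
FD 11: (0,0) -> (-11,0) [heading=180, draw]
FD 5: (-11,0) -> (-16,0) [heading=180, draw]
PD: pen down
LT 262: heading 180 -> 82
FD 6.7: (-16,0) -> (-15.068,6.635) [heading=82, draw]
FD 6.5: (-15.068,6.635) -> (-14.163,13.072) [heading=82, draw]
PD: pen down
Final: pos=(-14.163,13.072), heading=82, 4 segment(s) drawn

Start position: (0, 0)
Final position: (-14.163, 13.072)
Distance = 19.273; >= 1e-6 -> NOT closed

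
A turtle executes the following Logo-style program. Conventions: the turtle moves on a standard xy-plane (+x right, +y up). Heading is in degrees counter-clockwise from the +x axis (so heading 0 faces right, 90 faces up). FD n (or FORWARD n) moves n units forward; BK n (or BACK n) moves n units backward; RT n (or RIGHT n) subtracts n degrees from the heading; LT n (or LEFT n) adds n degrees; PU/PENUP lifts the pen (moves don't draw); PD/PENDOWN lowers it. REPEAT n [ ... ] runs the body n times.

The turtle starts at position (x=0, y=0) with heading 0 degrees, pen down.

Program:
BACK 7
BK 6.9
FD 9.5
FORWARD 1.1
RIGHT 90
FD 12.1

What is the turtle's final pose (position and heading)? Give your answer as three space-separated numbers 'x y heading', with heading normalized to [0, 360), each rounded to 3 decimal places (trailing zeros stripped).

Answer: -3.3 -12.1 270

Derivation:
Executing turtle program step by step:
Start: pos=(0,0), heading=0, pen down
BK 7: (0,0) -> (-7,0) [heading=0, draw]
BK 6.9: (-7,0) -> (-13.9,0) [heading=0, draw]
FD 9.5: (-13.9,0) -> (-4.4,0) [heading=0, draw]
FD 1.1: (-4.4,0) -> (-3.3,0) [heading=0, draw]
RT 90: heading 0 -> 270
FD 12.1: (-3.3,0) -> (-3.3,-12.1) [heading=270, draw]
Final: pos=(-3.3,-12.1), heading=270, 5 segment(s) drawn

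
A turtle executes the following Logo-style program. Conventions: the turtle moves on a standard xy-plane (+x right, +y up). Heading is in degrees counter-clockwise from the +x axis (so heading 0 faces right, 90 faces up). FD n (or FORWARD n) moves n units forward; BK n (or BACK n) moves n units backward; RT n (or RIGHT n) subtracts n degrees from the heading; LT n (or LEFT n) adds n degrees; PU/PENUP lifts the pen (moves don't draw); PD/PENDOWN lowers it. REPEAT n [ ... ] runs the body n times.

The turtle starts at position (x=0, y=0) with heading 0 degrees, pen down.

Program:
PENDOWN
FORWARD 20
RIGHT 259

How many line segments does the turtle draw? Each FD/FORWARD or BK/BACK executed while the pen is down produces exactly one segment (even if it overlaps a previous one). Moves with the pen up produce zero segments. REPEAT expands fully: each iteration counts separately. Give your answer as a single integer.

Answer: 1

Derivation:
Executing turtle program step by step:
Start: pos=(0,0), heading=0, pen down
PD: pen down
FD 20: (0,0) -> (20,0) [heading=0, draw]
RT 259: heading 0 -> 101
Final: pos=(20,0), heading=101, 1 segment(s) drawn
Segments drawn: 1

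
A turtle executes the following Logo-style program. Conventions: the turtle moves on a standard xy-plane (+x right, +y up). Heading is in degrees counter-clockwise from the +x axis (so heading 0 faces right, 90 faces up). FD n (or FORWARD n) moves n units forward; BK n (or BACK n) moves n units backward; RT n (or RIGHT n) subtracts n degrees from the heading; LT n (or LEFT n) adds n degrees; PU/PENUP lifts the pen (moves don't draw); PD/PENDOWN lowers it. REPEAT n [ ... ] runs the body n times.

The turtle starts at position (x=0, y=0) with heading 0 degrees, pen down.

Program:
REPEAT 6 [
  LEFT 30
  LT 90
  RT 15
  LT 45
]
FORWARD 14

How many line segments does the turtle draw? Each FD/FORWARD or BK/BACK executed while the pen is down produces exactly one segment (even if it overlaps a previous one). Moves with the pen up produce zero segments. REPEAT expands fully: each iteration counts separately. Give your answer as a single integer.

Answer: 1

Derivation:
Executing turtle program step by step:
Start: pos=(0,0), heading=0, pen down
REPEAT 6 [
  -- iteration 1/6 --
  LT 30: heading 0 -> 30
  LT 90: heading 30 -> 120
  RT 15: heading 120 -> 105
  LT 45: heading 105 -> 150
  -- iteration 2/6 --
  LT 30: heading 150 -> 180
  LT 90: heading 180 -> 270
  RT 15: heading 270 -> 255
  LT 45: heading 255 -> 300
  -- iteration 3/6 --
  LT 30: heading 300 -> 330
  LT 90: heading 330 -> 60
  RT 15: heading 60 -> 45
  LT 45: heading 45 -> 90
  -- iteration 4/6 --
  LT 30: heading 90 -> 120
  LT 90: heading 120 -> 210
  RT 15: heading 210 -> 195
  LT 45: heading 195 -> 240
  -- iteration 5/6 --
  LT 30: heading 240 -> 270
  LT 90: heading 270 -> 0
  RT 15: heading 0 -> 345
  LT 45: heading 345 -> 30
  -- iteration 6/6 --
  LT 30: heading 30 -> 60
  LT 90: heading 60 -> 150
  RT 15: heading 150 -> 135
  LT 45: heading 135 -> 180
]
FD 14: (0,0) -> (-14,0) [heading=180, draw]
Final: pos=(-14,0), heading=180, 1 segment(s) drawn
Segments drawn: 1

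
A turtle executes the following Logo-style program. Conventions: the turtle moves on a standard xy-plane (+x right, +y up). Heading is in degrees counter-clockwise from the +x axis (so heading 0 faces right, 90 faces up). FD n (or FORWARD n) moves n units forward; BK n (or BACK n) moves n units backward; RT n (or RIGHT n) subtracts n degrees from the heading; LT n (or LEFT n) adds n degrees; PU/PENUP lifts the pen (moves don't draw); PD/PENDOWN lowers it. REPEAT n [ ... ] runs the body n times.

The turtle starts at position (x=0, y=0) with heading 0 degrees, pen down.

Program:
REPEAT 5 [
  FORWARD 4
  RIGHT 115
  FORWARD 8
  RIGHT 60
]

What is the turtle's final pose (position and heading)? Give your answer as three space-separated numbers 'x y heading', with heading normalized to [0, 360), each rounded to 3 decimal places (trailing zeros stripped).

Answer: 1.826 -6.873 205

Derivation:
Executing turtle program step by step:
Start: pos=(0,0), heading=0, pen down
REPEAT 5 [
  -- iteration 1/5 --
  FD 4: (0,0) -> (4,0) [heading=0, draw]
  RT 115: heading 0 -> 245
  FD 8: (4,0) -> (0.619,-7.25) [heading=245, draw]
  RT 60: heading 245 -> 185
  -- iteration 2/5 --
  FD 4: (0.619,-7.25) -> (-3.366,-7.599) [heading=185, draw]
  RT 115: heading 185 -> 70
  FD 8: (-3.366,-7.599) -> (-0.63,-0.082) [heading=70, draw]
  RT 60: heading 70 -> 10
  -- iteration 3/5 --
  FD 4: (-0.63,-0.082) -> (3.31,0.613) [heading=10, draw]
  RT 115: heading 10 -> 255
  FD 8: (3.31,0.613) -> (1.239,-7.114) [heading=255, draw]
  RT 60: heading 255 -> 195
  -- iteration 4/5 --
  FD 4: (1.239,-7.114) -> (-2.625,-8.15) [heading=195, draw]
  RT 115: heading 195 -> 80
  FD 8: (-2.625,-8.15) -> (-1.235,-0.271) [heading=80, draw]
  RT 60: heading 80 -> 20
  -- iteration 5/5 --
  FD 4: (-1.235,-0.271) -> (2.523,1.097) [heading=20, draw]
  RT 115: heading 20 -> 265
  FD 8: (2.523,1.097) -> (1.826,-6.873) [heading=265, draw]
  RT 60: heading 265 -> 205
]
Final: pos=(1.826,-6.873), heading=205, 10 segment(s) drawn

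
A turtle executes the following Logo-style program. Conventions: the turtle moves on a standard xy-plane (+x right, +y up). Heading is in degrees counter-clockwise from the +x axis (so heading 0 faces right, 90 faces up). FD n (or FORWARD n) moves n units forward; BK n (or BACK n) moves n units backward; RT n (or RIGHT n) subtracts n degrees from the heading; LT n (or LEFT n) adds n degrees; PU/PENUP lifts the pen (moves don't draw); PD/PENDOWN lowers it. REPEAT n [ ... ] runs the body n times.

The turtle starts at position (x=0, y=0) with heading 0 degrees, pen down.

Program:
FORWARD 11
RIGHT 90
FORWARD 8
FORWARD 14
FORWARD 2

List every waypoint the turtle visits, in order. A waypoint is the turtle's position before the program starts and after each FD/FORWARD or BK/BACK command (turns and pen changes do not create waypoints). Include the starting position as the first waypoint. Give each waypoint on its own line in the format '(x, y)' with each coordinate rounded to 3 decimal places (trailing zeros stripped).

Answer: (0, 0)
(11, 0)
(11, -8)
(11, -22)
(11, -24)

Derivation:
Executing turtle program step by step:
Start: pos=(0,0), heading=0, pen down
FD 11: (0,0) -> (11,0) [heading=0, draw]
RT 90: heading 0 -> 270
FD 8: (11,0) -> (11,-8) [heading=270, draw]
FD 14: (11,-8) -> (11,-22) [heading=270, draw]
FD 2: (11,-22) -> (11,-24) [heading=270, draw]
Final: pos=(11,-24), heading=270, 4 segment(s) drawn
Waypoints (5 total):
(0, 0)
(11, 0)
(11, -8)
(11, -22)
(11, -24)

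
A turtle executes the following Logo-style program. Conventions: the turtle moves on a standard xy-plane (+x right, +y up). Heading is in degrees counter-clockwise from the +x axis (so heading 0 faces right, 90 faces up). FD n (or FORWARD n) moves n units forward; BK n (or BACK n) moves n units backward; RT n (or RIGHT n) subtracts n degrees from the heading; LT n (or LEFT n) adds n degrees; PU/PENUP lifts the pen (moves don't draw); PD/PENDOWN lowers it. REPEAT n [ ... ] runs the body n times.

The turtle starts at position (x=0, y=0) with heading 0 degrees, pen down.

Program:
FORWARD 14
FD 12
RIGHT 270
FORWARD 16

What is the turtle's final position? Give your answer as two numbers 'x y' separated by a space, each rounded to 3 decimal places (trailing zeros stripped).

Answer: 26 16

Derivation:
Executing turtle program step by step:
Start: pos=(0,0), heading=0, pen down
FD 14: (0,0) -> (14,0) [heading=0, draw]
FD 12: (14,0) -> (26,0) [heading=0, draw]
RT 270: heading 0 -> 90
FD 16: (26,0) -> (26,16) [heading=90, draw]
Final: pos=(26,16), heading=90, 3 segment(s) drawn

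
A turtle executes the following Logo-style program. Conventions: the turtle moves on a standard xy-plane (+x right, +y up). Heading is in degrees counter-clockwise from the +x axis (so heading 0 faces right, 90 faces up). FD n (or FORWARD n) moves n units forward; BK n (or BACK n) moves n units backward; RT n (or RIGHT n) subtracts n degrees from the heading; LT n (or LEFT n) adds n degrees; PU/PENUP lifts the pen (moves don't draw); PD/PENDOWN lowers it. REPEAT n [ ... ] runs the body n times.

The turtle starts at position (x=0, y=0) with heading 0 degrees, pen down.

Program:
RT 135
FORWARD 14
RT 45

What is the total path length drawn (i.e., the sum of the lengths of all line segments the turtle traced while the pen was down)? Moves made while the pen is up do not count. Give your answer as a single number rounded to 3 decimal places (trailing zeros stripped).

Executing turtle program step by step:
Start: pos=(0,0), heading=0, pen down
RT 135: heading 0 -> 225
FD 14: (0,0) -> (-9.899,-9.899) [heading=225, draw]
RT 45: heading 225 -> 180
Final: pos=(-9.899,-9.899), heading=180, 1 segment(s) drawn

Segment lengths:
  seg 1: (0,0) -> (-9.899,-9.899), length = 14
Total = 14

Answer: 14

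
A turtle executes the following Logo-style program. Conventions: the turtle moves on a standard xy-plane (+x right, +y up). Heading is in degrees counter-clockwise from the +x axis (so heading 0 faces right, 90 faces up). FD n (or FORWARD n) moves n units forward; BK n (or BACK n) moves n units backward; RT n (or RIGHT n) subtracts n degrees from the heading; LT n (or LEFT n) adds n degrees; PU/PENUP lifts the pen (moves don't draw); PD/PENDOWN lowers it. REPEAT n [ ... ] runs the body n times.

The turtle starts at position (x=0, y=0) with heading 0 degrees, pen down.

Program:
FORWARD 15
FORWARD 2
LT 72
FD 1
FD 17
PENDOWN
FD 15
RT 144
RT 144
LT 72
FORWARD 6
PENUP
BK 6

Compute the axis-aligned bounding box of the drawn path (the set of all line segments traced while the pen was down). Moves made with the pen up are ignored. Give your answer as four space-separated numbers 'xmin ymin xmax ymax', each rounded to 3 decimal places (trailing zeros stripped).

Executing turtle program step by step:
Start: pos=(0,0), heading=0, pen down
FD 15: (0,0) -> (15,0) [heading=0, draw]
FD 2: (15,0) -> (17,0) [heading=0, draw]
LT 72: heading 0 -> 72
FD 1: (17,0) -> (17.309,0.951) [heading=72, draw]
FD 17: (17.309,0.951) -> (22.562,17.119) [heading=72, draw]
PD: pen down
FD 15: (22.562,17.119) -> (27.198,31.385) [heading=72, draw]
RT 144: heading 72 -> 288
RT 144: heading 288 -> 144
LT 72: heading 144 -> 216
FD 6: (27.198,31.385) -> (22.343,27.858) [heading=216, draw]
PU: pen up
BK 6: (22.343,27.858) -> (27.198,31.385) [heading=216, move]
Final: pos=(27.198,31.385), heading=216, 6 segment(s) drawn

Segment endpoints: x in {0, 15, 17, 17.309, 22.343, 22.562, 27.198}, y in {0, 0.951, 17.119, 27.858, 31.385}
xmin=0, ymin=0, xmax=27.198, ymax=31.385

Answer: 0 0 27.198 31.385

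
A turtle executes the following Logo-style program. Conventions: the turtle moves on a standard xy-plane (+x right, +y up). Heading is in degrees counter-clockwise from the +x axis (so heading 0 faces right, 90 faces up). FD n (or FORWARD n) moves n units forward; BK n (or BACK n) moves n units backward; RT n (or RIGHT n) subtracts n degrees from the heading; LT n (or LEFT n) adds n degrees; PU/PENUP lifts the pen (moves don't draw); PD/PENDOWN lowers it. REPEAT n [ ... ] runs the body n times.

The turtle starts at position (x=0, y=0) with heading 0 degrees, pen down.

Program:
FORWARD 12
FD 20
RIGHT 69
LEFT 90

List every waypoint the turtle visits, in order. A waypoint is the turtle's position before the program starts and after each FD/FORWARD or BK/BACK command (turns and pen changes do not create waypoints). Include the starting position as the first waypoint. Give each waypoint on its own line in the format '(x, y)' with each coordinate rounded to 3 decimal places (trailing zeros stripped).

Executing turtle program step by step:
Start: pos=(0,0), heading=0, pen down
FD 12: (0,0) -> (12,0) [heading=0, draw]
FD 20: (12,0) -> (32,0) [heading=0, draw]
RT 69: heading 0 -> 291
LT 90: heading 291 -> 21
Final: pos=(32,0), heading=21, 2 segment(s) drawn
Waypoints (3 total):
(0, 0)
(12, 0)
(32, 0)

Answer: (0, 0)
(12, 0)
(32, 0)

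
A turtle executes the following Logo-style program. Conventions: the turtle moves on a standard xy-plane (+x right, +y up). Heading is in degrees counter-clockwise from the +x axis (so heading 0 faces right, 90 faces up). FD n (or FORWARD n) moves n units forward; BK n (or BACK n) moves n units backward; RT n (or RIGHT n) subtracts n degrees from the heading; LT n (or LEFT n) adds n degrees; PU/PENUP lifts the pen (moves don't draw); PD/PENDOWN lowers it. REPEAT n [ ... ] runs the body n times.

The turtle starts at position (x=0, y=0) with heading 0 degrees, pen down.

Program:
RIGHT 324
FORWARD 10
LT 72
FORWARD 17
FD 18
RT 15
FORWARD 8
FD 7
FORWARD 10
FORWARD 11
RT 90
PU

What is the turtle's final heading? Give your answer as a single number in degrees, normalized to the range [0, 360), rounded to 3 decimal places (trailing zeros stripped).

Executing turtle program step by step:
Start: pos=(0,0), heading=0, pen down
RT 324: heading 0 -> 36
FD 10: (0,0) -> (8.09,5.878) [heading=36, draw]
LT 72: heading 36 -> 108
FD 17: (8.09,5.878) -> (2.837,22.046) [heading=108, draw]
FD 18: (2.837,22.046) -> (-2.725,39.165) [heading=108, draw]
RT 15: heading 108 -> 93
FD 8: (-2.725,39.165) -> (-3.144,47.154) [heading=93, draw]
FD 7: (-3.144,47.154) -> (-3.51,54.144) [heading=93, draw]
FD 10: (-3.51,54.144) -> (-4.034,64.131) [heading=93, draw]
FD 11: (-4.034,64.131) -> (-4.61,75.115) [heading=93, draw]
RT 90: heading 93 -> 3
PU: pen up
Final: pos=(-4.61,75.115), heading=3, 7 segment(s) drawn

Answer: 3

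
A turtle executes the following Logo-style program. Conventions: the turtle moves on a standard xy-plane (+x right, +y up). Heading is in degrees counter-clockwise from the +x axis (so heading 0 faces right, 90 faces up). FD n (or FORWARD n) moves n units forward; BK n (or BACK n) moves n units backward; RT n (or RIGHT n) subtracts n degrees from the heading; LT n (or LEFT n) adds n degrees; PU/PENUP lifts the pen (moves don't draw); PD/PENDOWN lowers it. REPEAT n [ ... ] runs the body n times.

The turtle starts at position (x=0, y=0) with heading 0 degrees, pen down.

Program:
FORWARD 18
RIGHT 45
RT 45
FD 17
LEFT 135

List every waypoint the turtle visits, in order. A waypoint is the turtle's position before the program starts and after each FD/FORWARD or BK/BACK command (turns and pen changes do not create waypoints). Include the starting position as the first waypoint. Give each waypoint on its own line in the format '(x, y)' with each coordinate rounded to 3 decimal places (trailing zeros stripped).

Executing turtle program step by step:
Start: pos=(0,0), heading=0, pen down
FD 18: (0,0) -> (18,0) [heading=0, draw]
RT 45: heading 0 -> 315
RT 45: heading 315 -> 270
FD 17: (18,0) -> (18,-17) [heading=270, draw]
LT 135: heading 270 -> 45
Final: pos=(18,-17), heading=45, 2 segment(s) drawn
Waypoints (3 total):
(0, 0)
(18, 0)
(18, -17)

Answer: (0, 0)
(18, 0)
(18, -17)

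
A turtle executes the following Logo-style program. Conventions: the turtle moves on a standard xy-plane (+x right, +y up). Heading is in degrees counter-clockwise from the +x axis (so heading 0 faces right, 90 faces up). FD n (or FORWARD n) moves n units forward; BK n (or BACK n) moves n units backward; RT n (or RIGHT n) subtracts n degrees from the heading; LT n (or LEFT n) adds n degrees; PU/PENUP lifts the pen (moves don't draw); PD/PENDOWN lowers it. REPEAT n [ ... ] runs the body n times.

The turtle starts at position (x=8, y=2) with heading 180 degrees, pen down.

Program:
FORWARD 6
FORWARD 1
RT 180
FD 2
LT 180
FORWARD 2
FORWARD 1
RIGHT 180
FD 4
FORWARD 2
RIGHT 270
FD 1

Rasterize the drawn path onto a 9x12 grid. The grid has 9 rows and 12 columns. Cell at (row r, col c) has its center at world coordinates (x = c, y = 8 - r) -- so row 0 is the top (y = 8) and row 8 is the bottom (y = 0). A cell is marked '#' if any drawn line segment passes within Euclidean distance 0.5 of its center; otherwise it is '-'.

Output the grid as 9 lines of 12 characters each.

Answer: ------------
------------
------------
------------
------------
------#-----
#########---
------------
------------

Derivation:
Segment 0: (8,2) -> (2,2)
Segment 1: (2,2) -> (1,2)
Segment 2: (1,2) -> (3,2)
Segment 3: (3,2) -> (1,2)
Segment 4: (1,2) -> (0,2)
Segment 5: (0,2) -> (4,2)
Segment 6: (4,2) -> (6,2)
Segment 7: (6,2) -> (6,3)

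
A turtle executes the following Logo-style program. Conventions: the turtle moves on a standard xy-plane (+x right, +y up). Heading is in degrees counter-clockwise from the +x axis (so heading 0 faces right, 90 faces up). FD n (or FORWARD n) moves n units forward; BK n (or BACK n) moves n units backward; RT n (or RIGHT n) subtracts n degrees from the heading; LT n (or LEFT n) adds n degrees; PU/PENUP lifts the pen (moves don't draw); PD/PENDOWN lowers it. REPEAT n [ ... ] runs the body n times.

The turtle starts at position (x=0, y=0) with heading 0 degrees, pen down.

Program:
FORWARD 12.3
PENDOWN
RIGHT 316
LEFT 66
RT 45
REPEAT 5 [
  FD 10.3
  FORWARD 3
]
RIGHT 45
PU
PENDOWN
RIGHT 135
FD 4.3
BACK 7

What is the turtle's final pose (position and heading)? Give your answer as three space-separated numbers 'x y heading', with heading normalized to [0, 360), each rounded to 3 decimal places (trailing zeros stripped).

Executing turtle program step by step:
Start: pos=(0,0), heading=0, pen down
FD 12.3: (0,0) -> (12.3,0) [heading=0, draw]
PD: pen down
RT 316: heading 0 -> 44
LT 66: heading 44 -> 110
RT 45: heading 110 -> 65
REPEAT 5 [
  -- iteration 1/5 --
  FD 10.3: (12.3,0) -> (16.653,9.335) [heading=65, draw]
  FD 3: (16.653,9.335) -> (17.921,12.054) [heading=65, draw]
  -- iteration 2/5 --
  FD 10.3: (17.921,12.054) -> (22.274,21.389) [heading=65, draw]
  FD 3: (22.274,21.389) -> (23.542,24.108) [heading=65, draw]
  -- iteration 3/5 --
  FD 10.3: (23.542,24.108) -> (27.895,33.443) [heading=65, draw]
  FD 3: (27.895,33.443) -> (29.162,36.162) [heading=65, draw]
  -- iteration 4/5 --
  FD 10.3: (29.162,36.162) -> (33.515,45.497) [heading=65, draw]
  FD 3: (33.515,45.497) -> (34.783,48.216) [heading=65, draw]
  -- iteration 5/5 --
  FD 10.3: (34.783,48.216) -> (39.136,57.551) [heading=65, draw]
  FD 3: (39.136,57.551) -> (40.404,60.269) [heading=65, draw]
]
RT 45: heading 65 -> 20
PU: pen up
PD: pen down
RT 135: heading 20 -> 245
FD 4.3: (40.404,60.269) -> (38.587,56.372) [heading=245, draw]
BK 7: (38.587,56.372) -> (41.545,62.716) [heading=245, draw]
Final: pos=(41.545,62.716), heading=245, 13 segment(s) drawn

Answer: 41.545 62.716 245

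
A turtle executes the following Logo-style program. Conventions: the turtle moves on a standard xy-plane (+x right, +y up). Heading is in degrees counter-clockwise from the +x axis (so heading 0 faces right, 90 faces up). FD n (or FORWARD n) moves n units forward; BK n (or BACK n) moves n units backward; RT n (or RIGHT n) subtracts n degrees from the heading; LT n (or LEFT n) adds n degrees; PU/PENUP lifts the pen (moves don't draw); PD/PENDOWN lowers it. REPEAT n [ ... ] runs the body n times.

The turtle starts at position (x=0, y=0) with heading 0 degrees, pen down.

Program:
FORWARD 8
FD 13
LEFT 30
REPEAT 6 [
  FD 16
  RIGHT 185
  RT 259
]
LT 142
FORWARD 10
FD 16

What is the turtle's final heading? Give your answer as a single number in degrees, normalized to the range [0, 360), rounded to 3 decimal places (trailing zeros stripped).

Executing turtle program step by step:
Start: pos=(0,0), heading=0, pen down
FD 8: (0,0) -> (8,0) [heading=0, draw]
FD 13: (8,0) -> (21,0) [heading=0, draw]
LT 30: heading 0 -> 30
REPEAT 6 [
  -- iteration 1/6 --
  FD 16: (21,0) -> (34.856,8) [heading=30, draw]
  RT 185: heading 30 -> 205
  RT 259: heading 205 -> 306
  -- iteration 2/6 --
  FD 16: (34.856,8) -> (44.261,-4.944) [heading=306, draw]
  RT 185: heading 306 -> 121
  RT 259: heading 121 -> 222
  -- iteration 3/6 --
  FD 16: (44.261,-4.944) -> (32.371,-15.65) [heading=222, draw]
  RT 185: heading 222 -> 37
  RT 259: heading 37 -> 138
  -- iteration 4/6 --
  FD 16: (32.371,-15.65) -> (20.48,-4.944) [heading=138, draw]
  RT 185: heading 138 -> 313
  RT 259: heading 313 -> 54
  -- iteration 5/6 --
  FD 16: (20.48,-4.944) -> (29.885,8) [heading=54, draw]
  RT 185: heading 54 -> 229
  RT 259: heading 229 -> 330
  -- iteration 6/6 --
  FD 16: (29.885,8) -> (43.741,0) [heading=330, draw]
  RT 185: heading 330 -> 145
  RT 259: heading 145 -> 246
]
LT 142: heading 246 -> 28
FD 10: (43.741,0) -> (52.571,4.695) [heading=28, draw]
FD 16: (52.571,4.695) -> (66.698,12.206) [heading=28, draw]
Final: pos=(66.698,12.206), heading=28, 10 segment(s) drawn

Answer: 28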